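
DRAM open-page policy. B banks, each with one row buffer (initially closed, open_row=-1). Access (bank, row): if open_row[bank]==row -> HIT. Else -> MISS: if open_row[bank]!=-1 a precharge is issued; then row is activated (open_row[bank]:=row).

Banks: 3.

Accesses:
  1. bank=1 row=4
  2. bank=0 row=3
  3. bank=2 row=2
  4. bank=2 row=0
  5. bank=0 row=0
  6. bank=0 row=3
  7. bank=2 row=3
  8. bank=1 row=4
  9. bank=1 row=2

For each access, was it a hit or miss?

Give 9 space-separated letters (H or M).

Acc 1: bank1 row4 -> MISS (open row4); precharges=0
Acc 2: bank0 row3 -> MISS (open row3); precharges=0
Acc 3: bank2 row2 -> MISS (open row2); precharges=0
Acc 4: bank2 row0 -> MISS (open row0); precharges=1
Acc 5: bank0 row0 -> MISS (open row0); precharges=2
Acc 6: bank0 row3 -> MISS (open row3); precharges=3
Acc 7: bank2 row3 -> MISS (open row3); precharges=4
Acc 8: bank1 row4 -> HIT
Acc 9: bank1 row2 -> MISS (open row2); precharges=5

Answer: M M M M M M M H M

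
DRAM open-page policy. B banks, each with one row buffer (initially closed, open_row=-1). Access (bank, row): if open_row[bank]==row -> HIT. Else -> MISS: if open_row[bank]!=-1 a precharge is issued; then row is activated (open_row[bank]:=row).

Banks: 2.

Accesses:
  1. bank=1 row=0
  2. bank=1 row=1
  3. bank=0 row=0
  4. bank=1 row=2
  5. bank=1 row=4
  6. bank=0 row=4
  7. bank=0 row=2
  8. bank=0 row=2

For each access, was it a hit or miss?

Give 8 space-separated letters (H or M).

Acc 1: bank1 row0 -> MISS (open row0); precharges=0
Acc 2: bank1 row1 -> MISS (open row1); precharges=1
Acc 3: bank0 row0 -> MISS (open row0); precharges=1
Acc 4: bank1 row2 -> MISS (open row2); precharges=2
Acc 5: bank1 row4 -> MISS (open row4); precharges=3
Acc 6: bank0 row4 -> MISS (open row4); precharges=4
Acc 7: bank0 row2 -> MISS (open row2); precharges=5
Acc 8: bank0 row2 -> HIT

Answer: M M M M M M M H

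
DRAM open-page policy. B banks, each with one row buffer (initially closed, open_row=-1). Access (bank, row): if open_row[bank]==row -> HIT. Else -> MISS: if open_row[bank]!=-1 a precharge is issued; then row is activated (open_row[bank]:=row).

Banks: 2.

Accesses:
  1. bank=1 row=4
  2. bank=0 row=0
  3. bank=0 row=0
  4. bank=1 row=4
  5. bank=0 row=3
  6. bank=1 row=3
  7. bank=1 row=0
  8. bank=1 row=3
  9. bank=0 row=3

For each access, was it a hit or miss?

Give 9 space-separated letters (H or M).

Acc 1: bank1 row4 -> MISS (open row4); precharges=0
Acc 2: bank0 row0 -> MISS (open row0); precharges=0
Acc 3: bank0 row0 -> HIT
Acc 4: bank1 row4 -> HIT
Acc 5: bank0 row3 -> MISS (open row3); precharges=1
Acc 6: bank1 row3 -> MISS (open row3); precharges=2
Acc 7: bank1 row0 -> MISS (open row0); precharges=3
Acc 8: bank1 row3 -> MISS (open row3); precharges=4
Acc 9: bank0 row3 -> HIT

Answer: M M H H M M M M H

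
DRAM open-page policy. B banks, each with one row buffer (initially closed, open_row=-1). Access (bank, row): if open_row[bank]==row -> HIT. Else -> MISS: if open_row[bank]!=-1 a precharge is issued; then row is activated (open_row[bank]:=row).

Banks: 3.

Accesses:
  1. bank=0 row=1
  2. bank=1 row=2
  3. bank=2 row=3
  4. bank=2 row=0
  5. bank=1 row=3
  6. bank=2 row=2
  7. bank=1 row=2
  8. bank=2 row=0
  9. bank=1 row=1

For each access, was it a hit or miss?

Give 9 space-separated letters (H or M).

Answer: M M M M M M M M M

Derivation:
Acc 1: bank0 row1 -> MISS (open row1); precharges=0
Acc 2: bank1 row2 -> MISS (open row2); precharges=0
Acc 3: bank2 row3 -> MISS (open row3); precharges=0
Acc 4: bank2 row0 -> MISS (open row0); precharges=1
Acc 5: bank1 row3 -> MISS (open row3); precharges=2
Acc 6: bank2 row2 -> MISS (open row2); precharges=3
Acc 7: bank1 row2 -> MISS (open row2); precharges=4
Acc 8: bank2 row0 -> MISS (open row0); precharges=5
Acc 9: bank1 row1 -> MISS (open row1); precharges=6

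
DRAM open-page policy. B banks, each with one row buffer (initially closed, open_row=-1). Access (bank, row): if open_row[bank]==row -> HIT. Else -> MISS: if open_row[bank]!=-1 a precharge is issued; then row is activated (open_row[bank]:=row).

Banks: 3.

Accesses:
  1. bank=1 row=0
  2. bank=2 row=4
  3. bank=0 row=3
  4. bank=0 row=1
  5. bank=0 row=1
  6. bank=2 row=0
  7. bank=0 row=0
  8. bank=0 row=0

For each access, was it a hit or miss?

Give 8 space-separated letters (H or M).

Acc 1: bank1 row0 -> MISS (open row0); precharges=0
Acc 2: bank2 row4 -> MISS (open row4); precharges=0
Acc 3: bank0 row3 -> MISS (open row3); precharges=0
Acc 4: bank0 row1 -> MISS (open row1); precharges=1
Acc 5: bank0 row1 -> HIT
Acc 6: bank2 row0 -> MISS (open row0); precharges=2
Acc 7: bank0 row0 -> MISS (open row0); precharges=3
Acc 8: bank0 row0 -> HIT

Answer: M M M M H M M H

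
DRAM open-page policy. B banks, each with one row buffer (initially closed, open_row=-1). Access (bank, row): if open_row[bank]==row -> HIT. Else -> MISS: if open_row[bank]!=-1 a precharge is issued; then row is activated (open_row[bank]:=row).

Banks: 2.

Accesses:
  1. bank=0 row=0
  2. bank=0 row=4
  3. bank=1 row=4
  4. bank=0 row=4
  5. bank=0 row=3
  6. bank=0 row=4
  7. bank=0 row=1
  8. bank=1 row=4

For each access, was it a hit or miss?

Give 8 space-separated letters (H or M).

Answer: M M M H M M M H

Derivation:
Acc 1: bank0 row0 -> MISS (open row0); precharges=0
Acc 2: bank0 row4 -> MISS (open row4); precharges=1
Acc 3: bank1 row4 -> MISS (open row4); precharges=1
Acc 4: bank0 row4 -> HIT
Acc 5: bank0 row3 -> MISS (open row3); precharges=2
Acc 6: bank0 row4 -> MISS (open row4); precharges=3
Acc 7: bank0 row1 -> MISS (open row1); precharges=4
Acc 8: bank1 row4 -> HIT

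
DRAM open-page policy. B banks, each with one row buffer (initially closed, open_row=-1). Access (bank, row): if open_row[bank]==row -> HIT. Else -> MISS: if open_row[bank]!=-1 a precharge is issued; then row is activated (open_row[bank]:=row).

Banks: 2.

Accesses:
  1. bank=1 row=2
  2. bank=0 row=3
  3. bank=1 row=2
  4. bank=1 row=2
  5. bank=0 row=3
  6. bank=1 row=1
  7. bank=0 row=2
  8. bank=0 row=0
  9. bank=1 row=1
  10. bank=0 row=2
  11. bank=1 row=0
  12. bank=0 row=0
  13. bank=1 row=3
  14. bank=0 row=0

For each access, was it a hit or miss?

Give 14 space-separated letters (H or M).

Answer: M M H H H M M M H M M M M H

Derivation:
Acc 1: bank1 row2 -> MISS (open row2); precharges=0
Acc 2: bank0 row3 -> MISS (open row3); precharges=0
Acc 3: bank1 row2 -> HIT
Acc 4: bank1 row2 -> HIT
Acc 5: bank0 row3 -> HIT
Acc 6: bank1 row1 -> MISS (open row1); precharges=1
Acc 7: bank0 row2 -> MISS (open row2); precharges=2
Acc 8: bank0 row0 -> MISS (open row0); precharges=3
Acc 9: bank1 row1 -> HIT
Acc 10: bank0 row2 -> MISS (open row2); precharges=4
Acc 11: bank1 row0 -> MISS (open row0); precharges=5
Acc 12: bank0 row0 -> MISS (open row0); precharges=6
Acc 13: bank1 row3 -> MISS (open row3); precharges=7
Acc 14: bank0 row0 -> HIT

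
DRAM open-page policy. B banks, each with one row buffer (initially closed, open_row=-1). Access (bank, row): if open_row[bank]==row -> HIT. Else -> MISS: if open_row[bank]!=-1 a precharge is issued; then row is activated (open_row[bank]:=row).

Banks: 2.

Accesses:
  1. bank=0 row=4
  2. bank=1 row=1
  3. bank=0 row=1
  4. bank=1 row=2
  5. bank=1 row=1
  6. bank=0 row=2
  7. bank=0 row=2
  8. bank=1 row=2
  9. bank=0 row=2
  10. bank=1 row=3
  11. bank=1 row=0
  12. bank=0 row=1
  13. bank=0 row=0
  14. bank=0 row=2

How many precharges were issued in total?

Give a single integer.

Acc 1: bank0 row4 -> MISS (open row4); precharges=0
Acc 2: bank1 row1 -> MISS (open row1); precharges=0
Acc 3: bank0 row1 -> MISS (open row1); precharges=1
Acc 4: bank1 row2 -> MISS (open row2); precharges=2
Acc 5: bank1 row1 -> MISS (open row1); precharges=3
Acc 6: bank0 row2 -> MISS (open row2); precharges=4
Acc 7: bank0 row2 -> HIT
Acc 8: bank1 row2 -> MISS (open row2); precharges=5
Acc 9: bank0 row2 -> HIT
Acc 10: bank1 row3 -> MISS (open row3); precharges=6
Acc 11: bank1 row0 -> MISS (open row0); precharges=7
Acc 12: bank0 row1 -> MISS (open row1); precharges=8
Acc 13: bank0 row0 -> MISS (open row0); precharges=9
Acc 14: bank0 row2 -> MISS (open row2); precharges=10

Answer: 10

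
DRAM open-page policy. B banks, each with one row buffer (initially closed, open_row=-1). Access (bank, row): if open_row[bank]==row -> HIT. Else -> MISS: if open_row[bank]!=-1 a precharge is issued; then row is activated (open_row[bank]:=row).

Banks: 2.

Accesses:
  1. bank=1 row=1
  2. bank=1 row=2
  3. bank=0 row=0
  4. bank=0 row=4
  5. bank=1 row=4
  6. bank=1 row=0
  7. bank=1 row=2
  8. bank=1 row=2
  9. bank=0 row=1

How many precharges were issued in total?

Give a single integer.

Acc 1: bank1 row1 -> MISS (open row1); precharges=0
Acc 2: bank1 row2 -> MISS (open row2); precharges=1
Acc 3: bank0 row0 -> MISS (open row0); precharges=1
Acc 4: bank0 row4 -> MISS (open row4); precharges=2
Acc 5: bank1 row4 -> MISS (open row4); precharges=3
Acc 6: bank1 row0 -> MISS (open row0); precharges=4
Acc 7: bank1 row2 -> MISS (open row2); precharges=5
Acc 8: bank1 row2 -> HIT
Acc 9: bank0 row1 -> MISS (open row1); precharges=6

Answer: 6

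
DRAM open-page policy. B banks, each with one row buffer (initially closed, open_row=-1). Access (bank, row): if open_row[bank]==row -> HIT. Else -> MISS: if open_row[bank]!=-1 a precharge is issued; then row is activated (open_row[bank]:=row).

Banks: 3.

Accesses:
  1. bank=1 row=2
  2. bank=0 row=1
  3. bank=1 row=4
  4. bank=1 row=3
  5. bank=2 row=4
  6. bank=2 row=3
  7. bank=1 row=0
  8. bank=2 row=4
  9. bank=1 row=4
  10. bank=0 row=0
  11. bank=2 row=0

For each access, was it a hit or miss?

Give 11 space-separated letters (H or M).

Acc 1: bank1 row2 -> MISS (open row2); precharges=0
Acc 2: bank0 row1 -> MISS (open row1); precharges=0
Acc 3: bank1 row4 -> MISS (open row4); precharges=1
Acc 4: bank1 row3 -> MISS (open row3); precharges=2
Acc 5: bank2 row4 -> MISS (open row4); precharges=2
Acc 6: bank2 row3 -> MISS (open row3); precharges=3
Acc 7: bank1 row0 -> MISS (open row0); precharges=4
Acc 8: bank2 row4 -> MISS (open row4); precharges=5
Acc 9: bank1 row4 -> MISS (open row4); precharges=6
Acc 10: bank0 row0 -> MISS (open row0); precharges=7
Acc 11: bank2 row0 -> MISS (open row0); precharges=8

Answer: M M M M M M M M M M M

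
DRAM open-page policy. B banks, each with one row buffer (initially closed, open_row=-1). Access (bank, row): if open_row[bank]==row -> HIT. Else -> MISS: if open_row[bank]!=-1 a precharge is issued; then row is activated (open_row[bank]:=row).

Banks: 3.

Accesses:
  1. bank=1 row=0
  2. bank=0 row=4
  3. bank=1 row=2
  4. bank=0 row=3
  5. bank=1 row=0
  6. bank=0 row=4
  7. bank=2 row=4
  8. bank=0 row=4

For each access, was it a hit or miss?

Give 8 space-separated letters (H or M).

Acc 1: bank1 row0 -> MISS (open row0); precharges=0
Acc 2: bank0 row4 -> MISS (open row4); precharges=0
Acc 3: bank1 row2 -> MISS (open row2); precharges=1
Acc 4: bank0 row3 -> MISS (open row3); precharges=2
Acc 5: bank1 row0 -> MISS (open row0); precharges=3
Acc 6: bank0 row4 -> MISS (open row4); precharges=4
Acc 7: bank2 row4 -> MISS (open row4); precharges=4
Acc 8: bank0 row4 -> HIT

Answer: M M M M M M M H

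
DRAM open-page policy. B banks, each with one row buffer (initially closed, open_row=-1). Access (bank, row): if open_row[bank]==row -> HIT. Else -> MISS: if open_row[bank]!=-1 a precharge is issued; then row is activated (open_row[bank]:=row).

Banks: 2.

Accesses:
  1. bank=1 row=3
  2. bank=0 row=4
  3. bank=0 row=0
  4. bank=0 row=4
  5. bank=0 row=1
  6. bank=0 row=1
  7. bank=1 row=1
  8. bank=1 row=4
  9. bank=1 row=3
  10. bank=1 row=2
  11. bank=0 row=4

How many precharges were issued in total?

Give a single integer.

Answer: 8

Derivation:
Acc 1: bank1 row3 -> MISS (open row3); precharges=0
Acc 2: bank0 row4 -> MISS (open row4); precharges=0
Acc 3: bank0 row0 -> MISS (open row0); precharges=1
Acc 4: bank0 row4 -> MISS (open row4); precharges=2
Acc 5: bank0 row1 -> MISS (open row1); precharges=3
Acc 6: bank0 row1 -> HIT
Acc 7: bank1 row1 -> MISS (open row1); precharges=4
Acc 8: bank1 row4 -> MISS (open row4); precharges=5
Acc 9: bank1 row3 -> MISS (open row3); precharges=6
Acc 10: bank1 row2 -> MISS (open row2); precharges=7
Acc 11: bank0 row4 -> MISS (open row4); precharges=8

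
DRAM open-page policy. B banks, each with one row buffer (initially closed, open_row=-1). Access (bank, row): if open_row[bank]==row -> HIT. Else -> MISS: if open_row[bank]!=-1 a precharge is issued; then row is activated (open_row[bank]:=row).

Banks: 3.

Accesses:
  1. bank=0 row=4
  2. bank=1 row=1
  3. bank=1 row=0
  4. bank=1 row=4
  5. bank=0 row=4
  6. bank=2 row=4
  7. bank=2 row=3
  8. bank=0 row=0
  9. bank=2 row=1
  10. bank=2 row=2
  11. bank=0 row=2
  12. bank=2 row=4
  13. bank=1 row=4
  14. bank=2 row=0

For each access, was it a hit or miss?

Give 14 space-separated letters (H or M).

Answer: M M M M H M M M M M M M H M

Derivation:
Acc 1: bank0 row4 -> MISS (open row4); precharges=0
Acc 2: bank1 row1 -> MISS (open row1); precharges=0
Acc 3: bank1 row0 -> MISS (open row0); precharges=1
Acc 4: bank1 row4 -> MISS (open row4); precharges=2
Acc 5: bank0 row4 -> HIT
Acc 6: bank2 row4 -> MISS (open row4); precharges=2
Acc 7: bank2 row3 -> MISS (open row3); precharges=3
Acc 8: bank0 row0 -> MISS (open row0); precharges=4
Acc 9: bank2 row1 -> MISS (open row1); precharges=5
Acc 10: bank2 row2 -> MISS (open row2); precharges=6
Acc 11: bank0 row2 -> MISS (open row2); precharges=7
Acc 12: bank2 row4 -> MISS (open row4); precharges=8
Acc 13: bank1 row4 -> HIT
Acc 14: bank2 row0 -> MISS (open row0); precharges=9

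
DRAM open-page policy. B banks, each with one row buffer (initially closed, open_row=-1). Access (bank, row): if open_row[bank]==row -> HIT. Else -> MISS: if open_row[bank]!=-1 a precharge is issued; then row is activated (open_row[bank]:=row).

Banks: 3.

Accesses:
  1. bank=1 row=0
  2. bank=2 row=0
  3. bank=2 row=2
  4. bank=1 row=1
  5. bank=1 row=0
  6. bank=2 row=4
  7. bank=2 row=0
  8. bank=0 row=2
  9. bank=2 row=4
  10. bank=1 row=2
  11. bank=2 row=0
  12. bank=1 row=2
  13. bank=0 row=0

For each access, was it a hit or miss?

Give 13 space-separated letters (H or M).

Acc 1: bank1 row0 -> MISS (open row0); precharges=0
Acc 2: bank2 row0 -> MISS (open row0); precharges=0
Acc 3: bank2 row2 -> MISS (open row2); precharges=1
Acc 4: bank1 row1 -> MISS (open row1); precharges=2
Acc 5: bank1 row0 -> MISS (open row0); precharges=3
Acc 6: bank2 row4 -> MISS (open row4); precharges=4
Acc 7: bank2 row0 -> MISS (open row0); precharges=5
Acc 8: bank0 row2 -> MISS (open row2); precharges=5
Acc 9: bank2 row4 -> MISS (open row4); precharges=6
Acc 10: bank1 row2 -> MISS (open row2); precharges=7
Acc 11: bank2 row0 -> MISS (open row0); precharges=8
Acc 12: bank1 row2 -> HIT
Acc 13: bank0 row0 -> MISS (open row0); precharges=9

Answer: M M M M M M M M M M M H M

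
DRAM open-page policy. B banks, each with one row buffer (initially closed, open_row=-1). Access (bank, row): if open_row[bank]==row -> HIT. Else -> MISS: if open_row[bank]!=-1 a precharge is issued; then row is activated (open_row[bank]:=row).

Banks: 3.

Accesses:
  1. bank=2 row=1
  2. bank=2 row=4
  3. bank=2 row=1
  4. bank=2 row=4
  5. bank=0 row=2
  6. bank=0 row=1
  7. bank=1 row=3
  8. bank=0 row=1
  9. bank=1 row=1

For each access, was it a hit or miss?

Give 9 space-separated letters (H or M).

Acc 1: bank2 row1 -> MISS (open row1); precharges=0
Acc 2: bank2 row4 -> MISS (open row4); precharges=1
Acc 3: bank2 row1 -> MISS (open row1); precharges=2
Acc 4: bank2 row4 -> MISS (open row4); precharges=3
Acc 5: bank0 row2 -> MISS (open row2); precharges=3
Acc 6: bank0 row1 -> MISS (open row1); precharges=4
Acc 7: bank1 row3 -> MISS (open row3); precharges=4
Acc 8: bank0 row1 -> HIT
Acc 9: bank1 row1 -> MISS (open row1); precharges=5

Answer: M M M M M M M H M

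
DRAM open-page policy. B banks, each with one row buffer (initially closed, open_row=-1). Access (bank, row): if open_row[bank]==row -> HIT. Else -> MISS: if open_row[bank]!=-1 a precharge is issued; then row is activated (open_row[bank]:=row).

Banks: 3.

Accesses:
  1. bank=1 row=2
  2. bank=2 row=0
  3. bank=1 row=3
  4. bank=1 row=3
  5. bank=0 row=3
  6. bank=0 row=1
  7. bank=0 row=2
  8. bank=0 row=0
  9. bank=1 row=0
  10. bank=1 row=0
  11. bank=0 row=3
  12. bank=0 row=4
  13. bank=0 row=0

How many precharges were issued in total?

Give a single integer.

Answer: 8

Derivation:
Acc 1: bank1 row2 -> MISS (open row2); precharges=0
Acc 2: bank2 row0 -> MISS (open row0); precharges=0
Acc 3: bank1 row3 -> MISS (open row3); precharges=1
Acc 4: bank1 row3 -> HIT
Acc 5: bank0 row3 -> MISS (open row3); precharges=1
Acc 6: bank0 row1 -> MISS (open row1); precharges=2
Acc 7: bank0 row2 -> MISS (open row2); precharges=3
Acc 8: bank0 row0 -> MISS (open row0); precharges=4
Acc 9: bank1 row0 -> MISS (open row0); precharges=5
Acc 10: bank1 row0 -> HIT
Acc 11: bank0 row3 -> MISS (open row3); precharges=6
Acc 12: bank0 row4 -> MISS (open row4); precharges=7
Acc 13: bank0 row0 -> MISS (open row0); precharges=8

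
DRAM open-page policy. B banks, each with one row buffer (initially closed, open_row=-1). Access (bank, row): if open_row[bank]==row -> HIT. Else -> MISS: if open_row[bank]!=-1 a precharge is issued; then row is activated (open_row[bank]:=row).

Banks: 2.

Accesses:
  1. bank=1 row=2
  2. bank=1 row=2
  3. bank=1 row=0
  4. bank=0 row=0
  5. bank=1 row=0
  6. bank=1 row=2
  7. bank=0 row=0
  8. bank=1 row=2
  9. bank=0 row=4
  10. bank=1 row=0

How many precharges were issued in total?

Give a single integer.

Acc 1: bank1 row2 -> MISS (open row2); precharges=0
Acc 2: bank1 row2 -> HIT
Acc 3: bank1 row0 -> MISS (open row0); precharges=1
Acc 4: bank0 row0 -> MISS (open row0); precharges=1
Acc 5: bank1 row0 -> HIT
Acc 6: bank1 row2 -> MISS (open row2); precharges=2
Acc 7: bank0 row0 -> HIT
Acc 8: bank1 row2 -> HIT
Acc 9: bank0 row4 -> MISS (open row4); precharges=3
Acc 10: bank1 row0 -> MISS (open row0); precharges=4

Answer: 4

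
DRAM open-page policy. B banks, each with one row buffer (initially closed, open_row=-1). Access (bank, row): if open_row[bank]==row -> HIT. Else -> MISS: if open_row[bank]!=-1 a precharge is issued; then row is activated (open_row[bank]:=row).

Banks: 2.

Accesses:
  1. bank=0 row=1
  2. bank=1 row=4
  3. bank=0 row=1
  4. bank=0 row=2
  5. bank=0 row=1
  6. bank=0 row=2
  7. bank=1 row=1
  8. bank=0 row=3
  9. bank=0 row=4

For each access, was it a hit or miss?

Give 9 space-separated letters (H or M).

Acc 1: bank0 row1 -> MISS (open row1); precharges=0
Acc 2: bank1 row4 -> MISS (open row4); precharges=0
Acc 3: bank0 row1 -> HIT
Acc 4: bank0 row2 -> MISS (open row2); precharges=1
Acc 5: bank0 row1 -> MISS (open row1); precharges=2
Acc 6: bank0 row2 -> MISS (open row2); precharges=3
Acc 7: bank1 row1 -> MISS (open row1); precharges=4
Acc 8: bank0 row3 -> MISS (open row3); precharges=5
Acc 9: bank0 row4 -> MISS (open row4); precharges=6

Answer: M M H M M M M M M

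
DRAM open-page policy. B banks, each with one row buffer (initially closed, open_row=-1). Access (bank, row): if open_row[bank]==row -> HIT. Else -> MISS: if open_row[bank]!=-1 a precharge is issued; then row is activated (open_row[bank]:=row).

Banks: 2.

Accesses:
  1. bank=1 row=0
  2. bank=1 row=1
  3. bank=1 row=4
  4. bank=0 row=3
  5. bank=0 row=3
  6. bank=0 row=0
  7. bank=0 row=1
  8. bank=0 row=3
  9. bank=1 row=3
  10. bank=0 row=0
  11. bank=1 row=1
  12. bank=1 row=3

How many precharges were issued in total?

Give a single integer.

Acc 1: bank1 row0 -> MISS (open row0); precharges=0
Acc 2: bank1 row1 -> MISS (open row1); precharges=1
Acc 3: bank1 row4 -> MISS (open row4); precharges=2
Acc 4: bank0 row3 -> MISS (open row3); precharges=2
Acc 5: bank0 row3 -> HIT
Acc 6: bank0 row0 -> MISS (open row0); precharges=3
Acc 7: bank0 row1 -> MISS (open row1); precharges=4
Acc 8: bank0 row3 -> MISS (open row3); precharges=5
Acc 9: bank1 row3 -> MISS (open row3); precharges=6
Acc 10: bank0 row0 -> MISS (open row0); precharges=7
Acc 11: bank1 row1 -> MISS (open row1); precharges=8
Acc 12: bank1 row3 -> MISS (open row3); precharges=9

Answer: 9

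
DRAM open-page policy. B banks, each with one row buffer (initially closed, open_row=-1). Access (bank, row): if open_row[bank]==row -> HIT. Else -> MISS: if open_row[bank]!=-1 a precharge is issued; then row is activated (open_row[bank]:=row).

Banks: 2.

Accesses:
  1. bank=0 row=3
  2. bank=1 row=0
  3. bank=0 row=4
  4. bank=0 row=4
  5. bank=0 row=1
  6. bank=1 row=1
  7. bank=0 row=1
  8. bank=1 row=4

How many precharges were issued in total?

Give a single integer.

Acc 1: bank0 row3 -> MISS (open row3); precharges=0
Acc 2: bank1 row0 -> MISS (open row0); precharges=0
Acc 3: bank0 row4 -> MISS (open row4); precharges=1
Acc 4: bank0 row4 -> HIT
Acc 5: bank0 row1 -> MISS (open row1); precharges=2
Acc 6: bank1 row1 -> MISS (open row1); precharges=3
Acc 7: bank0 row1 -> HIT
Acc 8: bank1 row4 -> MISS (open row4); precharges=4

Answer: 4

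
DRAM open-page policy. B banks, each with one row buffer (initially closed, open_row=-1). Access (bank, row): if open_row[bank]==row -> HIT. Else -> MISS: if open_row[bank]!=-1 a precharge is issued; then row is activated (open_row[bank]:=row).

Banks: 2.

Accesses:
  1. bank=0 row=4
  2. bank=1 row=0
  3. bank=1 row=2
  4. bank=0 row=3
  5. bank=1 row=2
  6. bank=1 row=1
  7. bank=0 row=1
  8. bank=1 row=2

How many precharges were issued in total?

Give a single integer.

Answer: 5

Derivation:
Acc 1: bank0 row4 -> MISS (open row4); precharges=0
Acc 2: bank1 row0 -> MISS (open row0); precharges=0
Acc 3: bank1 row2 -> MISS (open row2); precharges=1
Acc 4: bank0 row3 -> MISS (open row3); precharges=2
Acc 5: bank1 row2 -> HIT
Acc 6: bank1 row1 -> MISS (open row1); precharges=3
Acc 7: bank0 row1 -> MISS (open row1); precharges=4
Acc 8: bank1 row2 -> MISS (open row2); precharges=5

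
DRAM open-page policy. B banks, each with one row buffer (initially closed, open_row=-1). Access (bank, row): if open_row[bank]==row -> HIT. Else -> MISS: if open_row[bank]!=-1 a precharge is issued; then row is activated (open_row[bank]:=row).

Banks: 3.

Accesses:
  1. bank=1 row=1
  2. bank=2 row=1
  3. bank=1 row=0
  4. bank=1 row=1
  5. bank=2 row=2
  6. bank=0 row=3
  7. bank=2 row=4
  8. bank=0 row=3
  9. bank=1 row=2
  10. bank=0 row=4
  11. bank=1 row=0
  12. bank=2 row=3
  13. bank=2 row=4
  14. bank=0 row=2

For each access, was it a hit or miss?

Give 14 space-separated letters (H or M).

Acc 1: bank1 row1 -> MISS (open row1); precharges=0
Acc 2: bank2 row1 -> MISS (open row1); precharges=0
Acc 3: bank1 row0 -> MISS (open row0); precharges=1
Acc 4: bank1 row1 -> MISS (open row1); precharges=2
Acc 5: bank2 row2 -> MISS (open row2); precharges=3
Acc 6: bank0 row3 -> MISS (open row3); precharges=3
Acc 7: bank2 row4 -> MISS (open row4); precharges=4
Acc 8: bank0 row3 -> HIT
Acc 9: bank1 row2 -> MISS (open row2); precharges=5
Acc 10: bank0 row4 -> MISS (open row4); precharges=6
Acc 11: bank1 row0 -> MISS (open row0); precharges=7
Acc 12: bank2 row3 -> MISS (open row3); precharges=8
Acc 13: bank2 row4 -> MISS (open row4); precharges=9
Acc 14: bank0 row2 -> MISS (open row2); precharges=10

Answer: M M M M M M M H M M M M M M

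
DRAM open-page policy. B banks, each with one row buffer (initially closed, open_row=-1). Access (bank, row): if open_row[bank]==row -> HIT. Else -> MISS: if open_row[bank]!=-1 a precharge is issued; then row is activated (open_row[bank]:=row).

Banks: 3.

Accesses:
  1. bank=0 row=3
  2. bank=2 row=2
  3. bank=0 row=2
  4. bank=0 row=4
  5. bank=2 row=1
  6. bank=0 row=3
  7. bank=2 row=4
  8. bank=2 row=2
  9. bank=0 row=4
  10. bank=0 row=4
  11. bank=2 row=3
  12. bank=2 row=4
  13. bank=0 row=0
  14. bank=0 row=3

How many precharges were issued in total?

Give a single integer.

Acc 1: bank0 row3 -> MISS (open row3); precharges=0
Acc 2: bank2 row2 -> MISS (open row2); precharges=0
Acc 3: bank0 row2 -> MISS (open row2); precharges=1
Acc 4: bank0 row4 -> MISS (open row4); precharges=2
Acc 5: bank2 row1 -> MISS (open row1); precharges=3
Acc 6: bank0 row3 -> MISS (open row3); precharges=4
Acc 7: bank2 row4 -> MISS (open row4); precharges=5
Acc 8: bank2 row2 -> MISS (open row2); precharges=6
Acc 9: bank0 row4 -> MISS (open row4); precharges=7
Acc 10: bank0 row4 -> HIT
Acc 11: bank2 row3 -> MISS (open row3); precharges=8
Acc 12: bank2 row4 -> MISS (open row4); precharges=9
Acc 13: bank0 row0 -> MISS (open row0); precharges=10
Acc 14: bank0 row3 -> MISS (open row3); precharges=11

Answer: 11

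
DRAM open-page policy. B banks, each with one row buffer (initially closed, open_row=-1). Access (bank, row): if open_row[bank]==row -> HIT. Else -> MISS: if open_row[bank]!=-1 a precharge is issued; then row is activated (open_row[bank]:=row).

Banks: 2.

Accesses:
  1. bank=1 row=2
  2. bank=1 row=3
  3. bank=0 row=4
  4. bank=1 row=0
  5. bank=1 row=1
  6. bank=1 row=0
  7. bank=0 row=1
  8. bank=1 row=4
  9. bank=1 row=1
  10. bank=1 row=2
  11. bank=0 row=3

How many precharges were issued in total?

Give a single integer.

Answer: 9

Derivation:
Acc 1: bank1 row2 -> MISS (open row2); precharges=0
Acc 2: bank1 row3 -> MISS (open row3); precharges=1
Acc 3: bank0 row4 -> MISS (open row4); precharges=1
Acc 4: bank1 row0 -> MISS (open row0); precharges=2
Acc 5: bank1 row1 -> MISS (open row1); precharges=3
Acc 6: bank1 row0 -> MISS (open row0); precharges=4
Acc 7: bank0 row1 -> MISS (open row1); precharges=5
Acc 8: bank1 row4 -> MISS (open row4); precharges=6
Acc 9: bank1 row1 -> MISS (open row1); precharges=7
Acc 10: bank1 row2 -> MISS (open row2); precharges=8
Acc 11: bank0 row3 -> MISS (open row3); precharges=9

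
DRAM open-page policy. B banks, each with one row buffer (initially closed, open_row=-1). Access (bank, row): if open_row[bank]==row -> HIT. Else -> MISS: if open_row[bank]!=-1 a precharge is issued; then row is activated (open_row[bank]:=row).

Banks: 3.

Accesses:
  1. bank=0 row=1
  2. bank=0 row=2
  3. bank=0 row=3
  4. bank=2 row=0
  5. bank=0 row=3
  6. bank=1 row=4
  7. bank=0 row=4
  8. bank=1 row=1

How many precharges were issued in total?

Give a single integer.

Answer: 4

Derivation:
Acc 1: bank0 row1 -> MISS (open row1); precharges=0
Acc 2: bank0 row2 -> MISS (open row2); precharges=1
Acc 3: bank0 row3 -> MISS (open row3); precharges=2
Acc 4: bank2 row0 -> MISS (open row0); precharges=2
Acc 5: bank0 row3 -> HIT
Acc 6: bank1 row4 -> MISS (open row4); precharges=2
Acc 7: bank0 row4 -> MISS (open row4); precharges=3
Acc 8: bank1 row1 -> MISS (open row1); precharges=4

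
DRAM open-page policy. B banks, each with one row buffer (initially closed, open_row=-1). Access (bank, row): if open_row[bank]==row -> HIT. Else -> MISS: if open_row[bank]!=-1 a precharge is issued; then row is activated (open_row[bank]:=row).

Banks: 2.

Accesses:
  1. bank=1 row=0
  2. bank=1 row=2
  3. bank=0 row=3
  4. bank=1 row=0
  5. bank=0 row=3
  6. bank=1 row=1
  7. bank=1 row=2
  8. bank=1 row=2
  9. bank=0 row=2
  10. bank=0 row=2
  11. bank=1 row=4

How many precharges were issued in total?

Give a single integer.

Answer: 6

Derivation:
Acc 1: bank1 row0 -> MISS (open row0); precharges=0
Acc 2: bank1 row2 -> MISS (open row2); precharges=1
Acc 3: bank0 row3 -> MISS (open row3); precharges=1
Acc 4: bank1 row0 -> MISS (open row0); precharges=2
Acc 5: bank0 row3 -> HIT
Acc 6: bank1 row1 -> MISS (open row1); precharges=3
Acc 7: bank1 row2 -> MISS (open row2); precharges=4
Acc 8: bank1 row2 -> HIT
Acc 9: bank0 row2 -> MISS (open row2); precharges=5
Acc 10: bank0 row2 -> HIT
Acc 11: bank1 row4 -> MISS (open row4); precharges=6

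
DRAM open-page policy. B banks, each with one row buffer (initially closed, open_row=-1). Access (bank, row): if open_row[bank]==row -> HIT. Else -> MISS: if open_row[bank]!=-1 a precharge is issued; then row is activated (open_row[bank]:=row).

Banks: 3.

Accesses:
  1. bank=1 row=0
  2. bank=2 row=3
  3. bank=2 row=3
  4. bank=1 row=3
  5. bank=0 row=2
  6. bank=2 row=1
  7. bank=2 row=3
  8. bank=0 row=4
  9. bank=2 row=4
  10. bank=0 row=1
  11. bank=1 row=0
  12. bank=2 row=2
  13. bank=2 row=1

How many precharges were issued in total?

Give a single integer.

Acc 1: bank1 row0 -> MISS (open row0); precharges=0
Acc 2: bank2 row3 -> MISS (open row3); precharges=0
Acc 3: bank2 row3 -> HIT
Acc 4: bank1 row3 -> MISS (open row3); precharges=1
Acc 5: bank0 row2 -> MISS (open row2); precharges=1
Acc 6: bank2 row1 -> MISS (open row1); precharges=2
Acc 7: bank2 row3 -> MISS (open row3); precharges=3
Acc 8: bank0 row4 -> MISS (open row4); precharges=4
Acc 9: bank2 row4 -> MISS (open row4); precharges=5
Acc 10: bank0 row1 -> MISS (open row1); precharges=6
Acc 11: bank1 row0 -> MISS (open row0); precharges=7
Acc 12: bank2 row2 -> MISS (open row2); precharges=8
Acc 13: bank2 row1 -> MISS (open row1); precharges=9

Answer: 9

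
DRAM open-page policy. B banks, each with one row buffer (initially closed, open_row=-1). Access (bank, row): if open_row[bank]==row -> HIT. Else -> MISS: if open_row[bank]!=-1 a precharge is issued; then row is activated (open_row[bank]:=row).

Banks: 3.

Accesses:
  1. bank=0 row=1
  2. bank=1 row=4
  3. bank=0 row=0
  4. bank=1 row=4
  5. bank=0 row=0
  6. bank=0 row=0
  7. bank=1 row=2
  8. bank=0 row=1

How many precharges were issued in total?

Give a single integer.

Answer: 3

Derivation:
Acc 1: bank0 row1 -> MISS (open row1); precharges=0
Acc 2: bank1 row4 -> MISS (open row4); precharges=0
Acc 3: bank0 row0 -> MISS (open row0); precharges=1
Acc 4: bank1 row4 -> HIT
Acc 5: bank0 row0 -> HIT
Acc 6: bank0 row0 -> HIT
Acc 7: bank1 row2 -> MISS (open row2); precharges=2
Acc 8: bank0 row1 -> MISS (open row1); precharges=3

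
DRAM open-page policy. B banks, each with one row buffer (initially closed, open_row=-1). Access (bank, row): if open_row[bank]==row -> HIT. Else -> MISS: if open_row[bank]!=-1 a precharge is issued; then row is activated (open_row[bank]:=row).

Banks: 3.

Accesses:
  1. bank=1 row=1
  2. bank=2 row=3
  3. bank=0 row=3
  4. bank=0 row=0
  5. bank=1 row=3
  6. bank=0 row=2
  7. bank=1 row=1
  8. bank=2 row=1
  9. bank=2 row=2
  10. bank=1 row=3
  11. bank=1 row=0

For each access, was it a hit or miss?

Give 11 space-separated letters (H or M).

Answer: M M M M M M M M M M M

Derivation:
Acc 1: bank1 row1 -> MISS (open row1); precharges=0
Acc 2: bank2 row3 -> MISS (open row3); precharges=0
Acc 3: bank0 row3 -> MISS (open row3); precharges=0
Acc 4: bank0 row0 -> MISS (open row0); precharges=1
Acc 5: bank1 row3 -> MISS (open row3); precharges=2
Acc 6: bank0 row2 -> MISS (open row2); precharges=3
Acc 7: bank1 row1 -> MISS (open row1); precharges=4
Acc 8: bank2 row1 -> MISS (open row1); precharges=5
Acc 9: bank2 row2 -> MISS (open row2); precharges=6
Acc 10: bank1 row3 -> MISS (open row3); precharges=7
Acc 11: bank1 row0 -> MISS (open row0); precharges=8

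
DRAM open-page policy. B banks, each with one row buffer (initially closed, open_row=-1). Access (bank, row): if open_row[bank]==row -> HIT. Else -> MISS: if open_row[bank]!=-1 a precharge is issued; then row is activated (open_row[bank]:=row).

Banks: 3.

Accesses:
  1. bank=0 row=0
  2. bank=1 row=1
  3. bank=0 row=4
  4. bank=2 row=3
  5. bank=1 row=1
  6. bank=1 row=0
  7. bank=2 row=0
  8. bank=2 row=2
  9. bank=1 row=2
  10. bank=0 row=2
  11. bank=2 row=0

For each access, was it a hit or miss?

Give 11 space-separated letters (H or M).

Answer: M M M M H M M M M M M

Derivation:
Acc 1: bank0 row0 -> MISS (open row0); precharges=0
Acc 2: bank1 row1 -> MISS (open row1); precharges=0
Acc 3: bank0 row4 -> MISS (open row4); precharges=1
Acc 4: bank2 row3 -> MISS (open row3); precharges=1
Acc 5: bank1 row1 -> HIT
Acc 6: bank1 row0 -> MISS (open row0); precharges=2
Acc 7: bank2 row0 -> MISS (open row0); precharges=3
Acc 8: bank2 row2 -> MISS (open row2); precharges=4
Acc 9: bank1 row2 -> MISS (open row2); precharges=5
Acc 10: bank0 row2 -> MISS (open row2); precharges=6
Acc 11: bank2 row0 -> MISS (open row0); precharges=7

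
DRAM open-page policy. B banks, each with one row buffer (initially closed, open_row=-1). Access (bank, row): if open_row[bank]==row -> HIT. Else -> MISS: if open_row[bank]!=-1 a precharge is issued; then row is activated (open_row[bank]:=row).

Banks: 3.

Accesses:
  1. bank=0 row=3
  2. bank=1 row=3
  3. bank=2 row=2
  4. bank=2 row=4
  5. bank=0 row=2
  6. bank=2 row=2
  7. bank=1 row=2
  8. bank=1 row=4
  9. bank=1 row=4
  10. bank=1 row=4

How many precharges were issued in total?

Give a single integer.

Acc 1: bank0 row3 -> MISS (open row3); precharges=0
Acc 2: bank1 row3 -> MISS (open row3); precharges=0
Acc 3: bank2 row2 -> MISS (open row2); precharges=0
Acc 4: bank2 row4 -> MISS (open row4); precharges=1
Acc 5: bank0 row2 -> MISS (open row2); precharges=2
Acc 6: bank2 row2 -> MISS (open row2); precharges=3
Acc 7: bank1 row2 -> MISS (open row2); precharges=4
Acc 8: bank1 row4 -> MISS (open row4); precharges=5
Acc 9: bank1 row4 -> HIT
Acc 10: bank1 row4 -> HIT

Answer: 5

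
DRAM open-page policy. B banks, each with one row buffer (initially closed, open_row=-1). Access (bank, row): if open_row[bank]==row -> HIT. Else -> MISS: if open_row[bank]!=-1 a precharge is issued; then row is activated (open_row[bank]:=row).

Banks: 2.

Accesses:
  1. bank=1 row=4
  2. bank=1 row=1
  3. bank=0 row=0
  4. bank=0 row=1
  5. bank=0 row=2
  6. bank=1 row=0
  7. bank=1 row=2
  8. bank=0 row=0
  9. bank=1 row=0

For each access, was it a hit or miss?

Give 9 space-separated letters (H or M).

Answer: M M M M M M M M M

Derivation:
Acc 1: bank1 row4 -> MISS (open row4); precharges=0
Acc 2: bank1 row1 -> MISS (open row1); precharges=1
Acc 3: bank0 row0 -> MISS (open row0); precharges=1
Acc 4: bank0 row1 -> MISS (open row1); precharges=2
Acc 5: bank0 row2 -> MISS (open row2); precharges=3
Acc 6: bank1 row0 -> MISS (open row0); precharges=4
Acc 7: bank1 row2 -> MISS (open row2); precharges=5
Acc 8: bank0 row0 -> MISS (open row0); precharges=6
Acc 9: bank1 row0 -> MISS (open row0); precharges=7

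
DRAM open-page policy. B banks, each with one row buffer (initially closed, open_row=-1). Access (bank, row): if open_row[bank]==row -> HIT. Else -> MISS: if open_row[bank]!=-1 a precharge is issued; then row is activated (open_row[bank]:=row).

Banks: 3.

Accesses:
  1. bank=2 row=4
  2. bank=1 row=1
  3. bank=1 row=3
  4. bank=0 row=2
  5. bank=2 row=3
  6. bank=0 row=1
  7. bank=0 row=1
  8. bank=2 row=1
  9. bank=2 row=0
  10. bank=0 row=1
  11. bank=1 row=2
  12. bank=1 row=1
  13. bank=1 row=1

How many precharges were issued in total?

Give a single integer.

Answer: 7

Derivation:
Acc 1: bank2 row4 -> MISS (open row4); precharges=0
Acc 2: bank1 row1 -> MISS (open row1); precharges=0
Acc 3: bank1 row3 -> MISS (open row3); precharges=1
Acc 4: bank0 row2 -> MISS (open row2); precharges=1
Acc 5: bank2 row3 -> MISS (open row3); precharges=2
Acc 6: bank0 row1 -> MISS (open row1); precharges=3
Acc 7: bank0 row1 -> HIT
Acc 8: bank2 row1 -> MISS (open row1); precharges=4
Acc 9: bank2 row0 -> MISS (open row0); precharges=5
Acc 10: bank0 row1 -> HIT
Acc 11: bank1 row2 -> MISS (open row2); precharges=6
Acc 12: bank1 row1 -> MISS (open row1); precharges=7
Acc 13: bank1 row1 -> HIT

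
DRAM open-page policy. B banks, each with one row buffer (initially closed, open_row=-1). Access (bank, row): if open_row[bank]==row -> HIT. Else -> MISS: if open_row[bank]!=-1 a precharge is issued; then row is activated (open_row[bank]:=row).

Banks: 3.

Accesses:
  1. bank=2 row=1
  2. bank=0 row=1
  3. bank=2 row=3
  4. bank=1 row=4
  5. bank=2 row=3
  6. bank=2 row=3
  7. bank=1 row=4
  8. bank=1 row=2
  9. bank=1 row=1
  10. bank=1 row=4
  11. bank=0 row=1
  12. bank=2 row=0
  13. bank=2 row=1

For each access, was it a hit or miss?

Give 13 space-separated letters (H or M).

Acc 1: bank2 row1 -> MISS (open row1); precharges=0
Acc 2: bank0 row1 -> MISS (open row1); precharges=0
Acc 3: bank2 row3 -> MISS (open row3); precharges=1
Acc 4: bank1 row4 -> MISS (open row4); precharges=1
Acc 5: bank2 row3 -> HIT
Acc 6: bank2 row3 -> HIT
Acc 7: bank1 row4 -> HIT
Acc 8: bank1 row2 -> MISS (open row2); precharges=2
Acc 9: bank1 row1 -> MISS (open row1); precharges=3
Acc 10: bank1 row4 -> MISS (open row4); precharges=4
Acc 11: bank0 row1 -> HIT
Acc 12: bank2 row0 -> MISS (open row0); precharges=5
Acc 13: bank2 row1 -> MISS (open row1); precharges=6

Answer: M M M M H H H M M M H M M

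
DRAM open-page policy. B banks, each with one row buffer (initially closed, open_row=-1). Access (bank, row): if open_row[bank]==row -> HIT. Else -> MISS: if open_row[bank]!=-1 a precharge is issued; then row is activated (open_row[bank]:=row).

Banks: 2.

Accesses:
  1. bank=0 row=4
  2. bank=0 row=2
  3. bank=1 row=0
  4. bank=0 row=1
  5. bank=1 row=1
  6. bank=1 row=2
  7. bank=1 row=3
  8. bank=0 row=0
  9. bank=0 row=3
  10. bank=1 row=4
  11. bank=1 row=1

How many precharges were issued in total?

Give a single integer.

Answer: 9

Derivation:
Acc 1: bank0 row4 -> MISS (open row4); precharges=0
Acc 2: bank0 row2 -> MISS (open row2); precharges=1
Acc 3: bank1 row0 -> MISS (open row0); precharges=1
Acc 4: bank0 row1 -> MISS (open row1); precharges=2
Acc 5: bank1 row1 -> MISS (open row1); precharges=3
Acc 6: bank1 row2 -> MISS (open row2); precharges=4
Acc 7: bank1 row3 -> MISS (open row3); precharges=5
Acc 8: bank0 row0 -> MISS (open row0); precharges=6
Acc 9: bank0 row3 -> MISS (open row3); precharges=7
Acc 10: bank1 row4 -> MISS (open row4); precharges=8
Acc 11: bank1 row1 -> MISS (open row1); precharges=9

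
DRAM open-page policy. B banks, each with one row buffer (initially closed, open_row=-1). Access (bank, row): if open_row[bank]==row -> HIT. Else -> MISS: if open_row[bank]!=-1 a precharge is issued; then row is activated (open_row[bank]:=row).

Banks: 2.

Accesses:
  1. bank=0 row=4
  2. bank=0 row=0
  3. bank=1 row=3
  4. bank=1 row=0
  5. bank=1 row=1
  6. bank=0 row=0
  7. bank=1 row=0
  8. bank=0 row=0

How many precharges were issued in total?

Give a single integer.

Acc 1: bank0 row4 -> MISS (open row4); precharges=0
Acc 2: bank0 row0 -> MISS (open row0); precharges=1
Acc 3: bank1 row3 -> MISS (open row3); precharges=1
Acc 4: bank1 row0 -> MISS (open row0); precharges=2
Acc 5: bank1 row1 -> MISS (open row1); precharges=3
Acc 6: bank0 row0 -> HIT
Acc 7: bank1 row0 -> MISS (open row0); precharges=4
Acc 8: bank0 row0 -> HIT

Answer: 4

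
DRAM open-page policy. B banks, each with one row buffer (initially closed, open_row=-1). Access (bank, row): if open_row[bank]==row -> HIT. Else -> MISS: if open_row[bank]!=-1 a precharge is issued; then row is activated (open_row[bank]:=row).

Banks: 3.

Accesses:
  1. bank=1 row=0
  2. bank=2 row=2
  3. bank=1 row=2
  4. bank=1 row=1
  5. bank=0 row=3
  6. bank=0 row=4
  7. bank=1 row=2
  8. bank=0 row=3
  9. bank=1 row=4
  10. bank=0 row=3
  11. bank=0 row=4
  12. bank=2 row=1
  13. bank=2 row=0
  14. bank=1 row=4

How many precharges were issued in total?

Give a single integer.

Acc 1: bank1 row0 -> MISS (open row0); precharges=0
Acc 2: bank2 row2 -> MISS (open row2); precharges=0
Acc 3: bank1 row2 -> MISS (open row2); precharges=1
Acc 4: bank1 row1 -> MISS (open row1); precharges=2
Acc 5: bank0 row3 -> MISS (open row3); precharges=2
Acc 6: bank0 row4 -> MISS (open row4); precharges=3
Acc 7: bank1 row2 -> MISS (open row2); precharges=4
Acc 8: bank0 row3 -> MISS (open row3); precharges=5
Acc 9: bank1 row4 -> MISS (open row4); precharges=6
Acc 10: bank0 row3 -> HIT
Acc 11: bank0 row4 -> MISS (open row4); precharges=7
Acc 12: bank2 row1 -> MISS (open row1); precharges=8
Acc 13: bank2 row0 -> MISS (open row0); precharges=9
Acc 14: bank1 row4 -> HIT

Answer: 9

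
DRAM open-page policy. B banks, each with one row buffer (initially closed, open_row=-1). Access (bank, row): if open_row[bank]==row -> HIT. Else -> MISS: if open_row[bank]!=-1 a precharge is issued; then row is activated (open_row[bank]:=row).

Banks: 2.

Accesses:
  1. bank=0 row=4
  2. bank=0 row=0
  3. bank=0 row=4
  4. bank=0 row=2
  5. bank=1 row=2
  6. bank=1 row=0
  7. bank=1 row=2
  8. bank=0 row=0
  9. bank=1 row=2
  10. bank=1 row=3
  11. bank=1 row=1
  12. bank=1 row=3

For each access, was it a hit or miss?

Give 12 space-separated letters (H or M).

Answer: M M M M M M M M H M M M

Derivation:
Acc 1: bank0 row4 -> MISS (open row4); precharges=0
Acc 2: bank0 row0 -> MISS (open row0); precharges=1
Acc 3: bank0 row4 -> MISS (open row4); precharges=2
Acc 4: bank0 row2 -> MISS (open row2); precharges=3
Acc 5: bank1 row2 -> MISS (open row2); precharges=3
Acc 6: bank1 row0 -> MISS (open row0); precharges=4
Acc 7: bank1 row2 -> MISS (open row2); precharges=5
Acc 8: bank0 row0 -> MISS (open row0); precharges=6
Acc 9: bank1 row2 -> HIT
Acc 10: bank1 row3 -> MISS (open row3); precharges=7
Acc 11: bank1 row1 -> MISS (open row1); precharges=8
Acc 12: bank1 row3 -> MISS (open row3); precharges=9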